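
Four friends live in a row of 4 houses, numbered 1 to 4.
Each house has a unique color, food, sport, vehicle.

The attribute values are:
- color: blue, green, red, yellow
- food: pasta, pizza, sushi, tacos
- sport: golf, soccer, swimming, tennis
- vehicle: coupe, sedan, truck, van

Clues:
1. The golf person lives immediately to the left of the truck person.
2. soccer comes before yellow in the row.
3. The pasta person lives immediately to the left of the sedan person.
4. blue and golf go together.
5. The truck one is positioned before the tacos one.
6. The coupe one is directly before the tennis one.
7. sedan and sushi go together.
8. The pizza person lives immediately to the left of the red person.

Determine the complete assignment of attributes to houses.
Solution:

House | Color | Food | Sport | Vehicle
--------------------------------------
  1   | blue | pizza | golf | coupe
  2   | red | pasta | tennis | truck
  3   | green | sushi | soccer | sedan
  4   | yellow | tacos | swimming | van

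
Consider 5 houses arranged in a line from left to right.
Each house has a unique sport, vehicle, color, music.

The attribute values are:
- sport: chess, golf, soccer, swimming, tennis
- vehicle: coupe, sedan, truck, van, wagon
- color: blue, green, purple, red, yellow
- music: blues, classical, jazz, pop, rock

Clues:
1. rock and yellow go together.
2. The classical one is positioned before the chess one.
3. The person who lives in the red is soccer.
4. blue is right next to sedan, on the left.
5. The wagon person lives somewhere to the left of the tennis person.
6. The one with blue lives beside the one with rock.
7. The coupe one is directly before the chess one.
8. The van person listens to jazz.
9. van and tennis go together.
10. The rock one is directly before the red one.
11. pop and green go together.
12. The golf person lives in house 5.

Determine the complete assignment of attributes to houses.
Solution:

House | Sport | Vehicle | Color | Music
---------------------------------------
  1   | swimming | coupe | blue | classical
  2   | chess | sedan | yellow | rock
  3   | soccer | wagon | red | blues
  4   | tennis | van | purple | jazz
  5   | golf | truck | green | pop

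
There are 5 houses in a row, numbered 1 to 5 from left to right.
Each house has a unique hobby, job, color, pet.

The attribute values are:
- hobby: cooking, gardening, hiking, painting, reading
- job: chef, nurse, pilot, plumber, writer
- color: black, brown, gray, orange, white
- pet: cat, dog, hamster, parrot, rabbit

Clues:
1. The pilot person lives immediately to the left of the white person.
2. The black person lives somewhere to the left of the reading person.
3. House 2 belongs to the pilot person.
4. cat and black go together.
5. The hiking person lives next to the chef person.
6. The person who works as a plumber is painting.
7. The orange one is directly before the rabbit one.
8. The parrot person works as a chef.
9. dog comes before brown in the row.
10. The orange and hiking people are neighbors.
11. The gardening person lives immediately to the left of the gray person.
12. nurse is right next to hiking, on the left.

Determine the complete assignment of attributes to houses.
Solution:

House | Hobby | Job | Color | Pet
---------------------------------
  1   | gardening | nurse | orange | dog
  2   | hiking | pilot | gray | rabbit
  3   | cooking | chef | white | parrot
  4   | painting | plumber | black | cat
  5   | reading | writer | brown | hamster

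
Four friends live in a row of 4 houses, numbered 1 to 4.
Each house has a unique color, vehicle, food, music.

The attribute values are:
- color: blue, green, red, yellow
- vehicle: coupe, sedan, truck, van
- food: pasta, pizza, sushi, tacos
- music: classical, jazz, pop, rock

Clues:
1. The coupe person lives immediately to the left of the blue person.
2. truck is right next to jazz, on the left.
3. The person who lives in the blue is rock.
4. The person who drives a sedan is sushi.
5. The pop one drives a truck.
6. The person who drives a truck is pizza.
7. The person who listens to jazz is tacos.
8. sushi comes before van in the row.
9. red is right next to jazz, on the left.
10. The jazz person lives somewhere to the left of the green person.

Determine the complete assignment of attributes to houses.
Solution:

House | Color | Vehicle | Food | Music
--------------------------------------
  1   | red | truck | pizza | pop
  2   | yellow | coupe | tacos | jazz
  3   | blue | sedan | sushi | rock
  4   | green | van | pasta | classical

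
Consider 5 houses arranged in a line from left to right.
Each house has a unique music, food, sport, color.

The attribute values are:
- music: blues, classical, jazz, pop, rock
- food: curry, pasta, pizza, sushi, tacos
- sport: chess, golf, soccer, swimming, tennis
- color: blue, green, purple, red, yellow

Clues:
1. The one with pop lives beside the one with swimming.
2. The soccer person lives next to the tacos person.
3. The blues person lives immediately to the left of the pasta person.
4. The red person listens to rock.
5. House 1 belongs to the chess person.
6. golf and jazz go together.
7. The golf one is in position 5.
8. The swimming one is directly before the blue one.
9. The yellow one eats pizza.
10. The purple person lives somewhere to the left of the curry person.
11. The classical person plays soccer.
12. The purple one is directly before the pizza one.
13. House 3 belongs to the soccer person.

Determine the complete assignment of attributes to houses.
Solution:

House | Music | Food | Sport | Color
------------------------------------
  1   | pop | sushi | chess | purple
  2   | blues | pizza | swimming | yellow
  3   | classical | pasta | soccer | blue
  4   | rock | tacos | tennis | red
  5   | jazz | curry | golf | green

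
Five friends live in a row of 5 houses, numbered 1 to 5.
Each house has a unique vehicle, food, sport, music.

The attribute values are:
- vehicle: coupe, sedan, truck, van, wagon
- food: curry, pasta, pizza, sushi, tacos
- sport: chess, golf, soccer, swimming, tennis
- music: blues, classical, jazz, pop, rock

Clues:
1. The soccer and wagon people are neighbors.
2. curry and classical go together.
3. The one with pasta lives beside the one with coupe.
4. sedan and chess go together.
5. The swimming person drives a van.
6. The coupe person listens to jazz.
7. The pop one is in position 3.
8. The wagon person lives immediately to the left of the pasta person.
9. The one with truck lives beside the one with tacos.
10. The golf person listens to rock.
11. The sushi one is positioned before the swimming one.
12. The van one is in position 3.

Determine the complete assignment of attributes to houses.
Solution:

House | Vehicle | Food | Sport | Music
--------------------------------------
  1   | truck | sushi | soccer | blues
  2   | wagon | tacos | golf | rock
  3   | van | pasta | swimming | pop
  4   | coupe | pizza | tennis | jazz
  5   | sedan | curry | chess | classical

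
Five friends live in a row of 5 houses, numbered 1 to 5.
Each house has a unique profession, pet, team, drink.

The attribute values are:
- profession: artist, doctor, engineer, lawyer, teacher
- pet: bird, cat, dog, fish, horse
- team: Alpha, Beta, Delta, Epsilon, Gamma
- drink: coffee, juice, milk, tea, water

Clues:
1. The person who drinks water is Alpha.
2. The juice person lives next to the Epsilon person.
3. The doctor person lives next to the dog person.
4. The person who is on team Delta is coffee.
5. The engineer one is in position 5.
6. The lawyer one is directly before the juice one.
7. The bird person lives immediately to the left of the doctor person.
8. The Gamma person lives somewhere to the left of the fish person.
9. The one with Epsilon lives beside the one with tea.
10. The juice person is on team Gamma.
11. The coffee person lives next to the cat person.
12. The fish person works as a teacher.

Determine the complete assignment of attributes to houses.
Solution:

House | Profession | Pet | Team | Drink
---------------------------------------
  1   | lawyer | bird | Delta | coffee
  2   | doctor | cat | Gamma | juice
  3   | artist | dog | Epsilon | milk
  4   | teacher | fish | Beta | tea
  5   | engineer | horse | Alpha | water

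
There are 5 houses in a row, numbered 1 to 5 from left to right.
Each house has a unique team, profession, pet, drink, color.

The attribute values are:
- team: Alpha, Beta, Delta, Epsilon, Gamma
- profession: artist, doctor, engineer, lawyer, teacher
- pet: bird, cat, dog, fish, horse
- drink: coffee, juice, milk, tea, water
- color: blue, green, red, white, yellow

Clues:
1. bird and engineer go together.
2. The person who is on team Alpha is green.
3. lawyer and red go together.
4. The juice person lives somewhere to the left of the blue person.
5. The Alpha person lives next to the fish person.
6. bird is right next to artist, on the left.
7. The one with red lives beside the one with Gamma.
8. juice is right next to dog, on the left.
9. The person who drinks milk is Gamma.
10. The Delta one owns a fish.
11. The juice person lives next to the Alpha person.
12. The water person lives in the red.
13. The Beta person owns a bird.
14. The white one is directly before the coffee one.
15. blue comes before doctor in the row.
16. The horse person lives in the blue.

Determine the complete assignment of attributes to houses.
Solution:

House | Team | Profession | Pet | Drink | Color
-----------------------------------------------
  1   | Beta | engineer | bird | juice | white
  2   | Alpha | artist | dog | coffee | green
  3   | Delta | lawyer | fish | water | red
  4   | Gamma | teacher | horse | milk | blue
  5   | Epsilon | doctor | cat | tea | yellow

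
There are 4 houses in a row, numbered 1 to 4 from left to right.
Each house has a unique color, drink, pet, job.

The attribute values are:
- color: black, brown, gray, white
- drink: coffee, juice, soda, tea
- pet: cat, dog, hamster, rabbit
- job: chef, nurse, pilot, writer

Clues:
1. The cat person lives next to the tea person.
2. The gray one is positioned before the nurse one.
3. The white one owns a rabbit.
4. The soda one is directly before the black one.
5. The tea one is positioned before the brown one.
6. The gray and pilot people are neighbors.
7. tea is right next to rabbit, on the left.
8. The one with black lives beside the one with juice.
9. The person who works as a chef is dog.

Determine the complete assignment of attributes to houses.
Solution:

House | Color | Drink | Pet | Job
---------------------------------
  1   | gray | soda | cat | writer
  2   | black | tea | hamster | pilot
  3   | white | juice | rabbit | nurse
  4   | brown | coffee | dog | chef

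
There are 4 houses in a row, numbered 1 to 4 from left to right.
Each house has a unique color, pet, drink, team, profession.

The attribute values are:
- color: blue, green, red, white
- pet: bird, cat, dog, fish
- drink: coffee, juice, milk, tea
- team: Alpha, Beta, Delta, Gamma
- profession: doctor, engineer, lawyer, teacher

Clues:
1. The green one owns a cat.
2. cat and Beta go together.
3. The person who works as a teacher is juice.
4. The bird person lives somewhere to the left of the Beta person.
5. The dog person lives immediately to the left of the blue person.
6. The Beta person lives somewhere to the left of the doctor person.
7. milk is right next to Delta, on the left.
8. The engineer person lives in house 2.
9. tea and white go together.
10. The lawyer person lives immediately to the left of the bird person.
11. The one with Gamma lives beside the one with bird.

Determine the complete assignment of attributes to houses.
Solution:

House | Color | Pet | Drink | Team | Profession
-----------------------------------------------
  1   | red | dog | milk | Gamma | lawyer
  2   | blue | bird | coffee | Delta | engineer
  3   | green | cat | juice | Beta | teacher
  4   | white | fish | tea | Alpha | doctor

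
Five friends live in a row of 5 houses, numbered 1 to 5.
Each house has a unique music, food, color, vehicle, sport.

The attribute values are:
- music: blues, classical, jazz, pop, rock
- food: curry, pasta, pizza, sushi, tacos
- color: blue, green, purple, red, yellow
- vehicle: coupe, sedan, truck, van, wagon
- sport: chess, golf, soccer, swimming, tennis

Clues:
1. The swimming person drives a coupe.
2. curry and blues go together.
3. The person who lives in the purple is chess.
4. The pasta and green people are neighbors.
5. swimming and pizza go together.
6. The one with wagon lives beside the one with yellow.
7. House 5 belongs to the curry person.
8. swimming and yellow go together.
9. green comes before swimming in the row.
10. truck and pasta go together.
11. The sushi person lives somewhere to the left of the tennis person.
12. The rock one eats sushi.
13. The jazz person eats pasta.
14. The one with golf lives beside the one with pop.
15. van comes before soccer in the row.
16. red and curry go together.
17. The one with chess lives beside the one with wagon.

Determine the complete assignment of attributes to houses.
Solution:

House | Music | Food | Color | Vehicle | Sport
----------------------------------------------
  1   | jazz | pasta | purple | truck | chess
  2   | rock | sushi | green | wagon | golf
  3   | pop | pizza | yellow | coupe | swimming
  4   | classical | tacos | blue | van | tennis
  5   | blues | curry | red | sedan | soccer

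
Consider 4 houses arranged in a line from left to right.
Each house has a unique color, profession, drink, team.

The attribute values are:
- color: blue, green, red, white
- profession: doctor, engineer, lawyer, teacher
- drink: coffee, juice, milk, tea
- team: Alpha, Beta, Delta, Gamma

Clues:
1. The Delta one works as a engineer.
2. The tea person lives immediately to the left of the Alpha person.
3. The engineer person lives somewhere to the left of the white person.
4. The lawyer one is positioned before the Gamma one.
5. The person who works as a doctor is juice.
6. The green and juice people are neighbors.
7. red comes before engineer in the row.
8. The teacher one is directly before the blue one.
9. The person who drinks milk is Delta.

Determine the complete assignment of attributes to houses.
Solution:

House | Color | Profession | Drink | Team
-----------------------------------------
  1   | red | teacher | tea | Beta
  2   | blue | lawyer | coffee | Alpha
  3   | green | engineer | milk | Delta
  4   | white | doctor | juice | Gamma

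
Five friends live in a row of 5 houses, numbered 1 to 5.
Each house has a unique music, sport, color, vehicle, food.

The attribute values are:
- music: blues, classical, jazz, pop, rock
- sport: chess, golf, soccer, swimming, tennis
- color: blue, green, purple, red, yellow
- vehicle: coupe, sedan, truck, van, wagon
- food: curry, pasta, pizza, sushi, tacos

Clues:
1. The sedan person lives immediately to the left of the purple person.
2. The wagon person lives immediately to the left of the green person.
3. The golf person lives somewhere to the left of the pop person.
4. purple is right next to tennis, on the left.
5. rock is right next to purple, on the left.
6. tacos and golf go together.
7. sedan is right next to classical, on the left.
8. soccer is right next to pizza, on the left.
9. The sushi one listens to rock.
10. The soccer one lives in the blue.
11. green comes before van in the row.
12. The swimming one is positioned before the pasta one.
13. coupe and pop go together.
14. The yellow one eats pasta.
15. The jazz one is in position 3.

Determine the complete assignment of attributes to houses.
Solution:

House | Music | Sport | Color | Vehicle | Food
----------------------------------------------
  1   | rock | soccer | blue | sedan | sushi
  2   | classical | swimming | purple | wagon | pizza
  3   | jazz | tennis | green | truck | curry
  4   | blues | golf | red | van | tacos
  5   | pop | chess | yellow | coupe | pasta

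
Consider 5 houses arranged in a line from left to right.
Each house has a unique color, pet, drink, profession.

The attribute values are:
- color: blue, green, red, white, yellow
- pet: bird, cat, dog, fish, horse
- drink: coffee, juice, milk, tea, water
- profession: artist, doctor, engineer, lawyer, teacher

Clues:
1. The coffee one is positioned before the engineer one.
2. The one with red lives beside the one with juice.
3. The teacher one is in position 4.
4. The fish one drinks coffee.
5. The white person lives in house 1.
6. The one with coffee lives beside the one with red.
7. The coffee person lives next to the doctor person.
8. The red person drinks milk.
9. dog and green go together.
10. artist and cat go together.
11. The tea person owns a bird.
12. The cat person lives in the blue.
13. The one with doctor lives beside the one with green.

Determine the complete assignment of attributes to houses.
Solution:

House | Color | Pet | Drink | Profession
----------------------------------------
  1   | white | fish | coffee | lawyer
  2   | red | horse | milk | doctor
  3   | green | dog | juice | engineer
  4   | yellow | bird | tea | teacher
  5   | blue | cat | water | artist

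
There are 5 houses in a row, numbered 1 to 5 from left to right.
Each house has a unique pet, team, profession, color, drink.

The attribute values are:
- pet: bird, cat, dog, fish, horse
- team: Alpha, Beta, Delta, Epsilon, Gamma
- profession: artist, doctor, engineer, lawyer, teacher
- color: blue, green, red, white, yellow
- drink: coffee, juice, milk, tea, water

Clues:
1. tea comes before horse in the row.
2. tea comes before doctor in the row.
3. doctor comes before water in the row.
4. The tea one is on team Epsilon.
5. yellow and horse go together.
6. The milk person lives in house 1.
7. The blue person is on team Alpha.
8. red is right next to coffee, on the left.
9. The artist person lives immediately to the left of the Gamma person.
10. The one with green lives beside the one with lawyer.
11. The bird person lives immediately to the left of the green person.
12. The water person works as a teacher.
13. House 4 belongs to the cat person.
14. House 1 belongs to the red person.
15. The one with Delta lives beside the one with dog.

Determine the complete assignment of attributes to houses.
Solution:

House | Pet | Team | Profession | Color | Drink
-----------------------------------------------
  1   | bird | Delta | artist | red | milk
  2   | dog | Gamma | engineer | green | coffee
  3   | fish | Epsilon | lawyer | white | tea
  4   | cat | Alpha | doctor | blue | juice
  5   | horse | Beta | teacher | yellow | water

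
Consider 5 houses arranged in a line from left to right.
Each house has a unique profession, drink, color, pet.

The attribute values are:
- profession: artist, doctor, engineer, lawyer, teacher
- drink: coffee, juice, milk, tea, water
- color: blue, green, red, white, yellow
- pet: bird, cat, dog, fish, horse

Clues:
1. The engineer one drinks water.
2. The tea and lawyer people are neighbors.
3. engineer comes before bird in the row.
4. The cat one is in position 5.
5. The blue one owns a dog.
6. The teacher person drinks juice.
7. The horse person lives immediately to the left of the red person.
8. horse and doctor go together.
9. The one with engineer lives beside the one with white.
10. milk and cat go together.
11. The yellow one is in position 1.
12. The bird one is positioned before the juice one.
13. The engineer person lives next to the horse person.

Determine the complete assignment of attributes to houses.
Solution:

House | Profession | Drink | Color | Pet
----------------------------------------
  1   | engineer | water | yellow | fish
  2   | doctor | tea | white | horse
  3   | lawyer | coffee | red | bird
  4   | teacher | juice | blue | dog
  5   | artist | milk | green | cat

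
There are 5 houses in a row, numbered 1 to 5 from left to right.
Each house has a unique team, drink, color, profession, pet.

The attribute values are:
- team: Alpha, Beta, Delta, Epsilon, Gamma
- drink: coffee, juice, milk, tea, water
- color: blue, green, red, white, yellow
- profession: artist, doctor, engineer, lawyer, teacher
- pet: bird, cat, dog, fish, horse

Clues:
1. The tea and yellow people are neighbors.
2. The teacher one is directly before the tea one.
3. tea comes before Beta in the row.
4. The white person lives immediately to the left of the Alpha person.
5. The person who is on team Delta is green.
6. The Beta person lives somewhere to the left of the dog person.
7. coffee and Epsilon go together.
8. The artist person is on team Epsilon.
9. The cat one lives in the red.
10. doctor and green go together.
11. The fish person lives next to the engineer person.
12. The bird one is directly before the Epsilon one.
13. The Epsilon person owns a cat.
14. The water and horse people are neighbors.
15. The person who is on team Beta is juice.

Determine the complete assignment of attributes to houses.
Solution:

House | Team | Drink | Color | Profession | Pet
-----------------------------------------------
  1   | Gamma | water | white | teacher | fish
  2   | Alpha | tea | blue | engineer | horse
  3   | Beta | juice | yellow | lawyer | bird
  4   | Epsilon | coffee | red | artist | cat
  5   | Delta | milk | green | doctor | dog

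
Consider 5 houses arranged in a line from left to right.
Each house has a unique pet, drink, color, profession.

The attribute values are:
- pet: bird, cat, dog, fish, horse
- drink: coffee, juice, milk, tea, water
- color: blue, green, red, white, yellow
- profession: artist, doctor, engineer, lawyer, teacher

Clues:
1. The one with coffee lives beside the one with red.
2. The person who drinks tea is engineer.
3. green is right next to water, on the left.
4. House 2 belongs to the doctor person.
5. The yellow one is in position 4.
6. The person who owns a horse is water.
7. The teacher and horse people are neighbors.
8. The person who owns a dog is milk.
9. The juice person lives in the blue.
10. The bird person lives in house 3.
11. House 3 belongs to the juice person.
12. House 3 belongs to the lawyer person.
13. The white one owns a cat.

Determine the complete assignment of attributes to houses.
Solution:

House | Pet | Drink | Color | Profession
----------------------------------------
  1   | fish | coffee | green | teacher
  2   | horse | water | red | doctor
  3   | bird | juice | blue | lawyer
  4   | dog | milk | yellow | artist
  5   | cat | tea | white | engineer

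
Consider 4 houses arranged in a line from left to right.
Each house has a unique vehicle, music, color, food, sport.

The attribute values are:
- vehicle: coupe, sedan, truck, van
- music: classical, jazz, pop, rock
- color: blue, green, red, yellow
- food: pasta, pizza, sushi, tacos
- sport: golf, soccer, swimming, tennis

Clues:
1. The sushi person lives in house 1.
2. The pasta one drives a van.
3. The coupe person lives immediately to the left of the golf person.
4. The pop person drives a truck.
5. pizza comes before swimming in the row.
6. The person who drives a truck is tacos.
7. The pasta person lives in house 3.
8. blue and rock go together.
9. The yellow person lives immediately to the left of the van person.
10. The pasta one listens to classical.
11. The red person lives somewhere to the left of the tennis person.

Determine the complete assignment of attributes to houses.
Solution:

House | Vehicle | Music | Color | Food | Sport
----------------------------------------------
  1   | coupe | rock | blue | sushi | soccer
  2   | sedan | jazz | yellow | pizza | golf
  3   | van | classical | red | pasta | swimming
  4   | truck | pop | green | tacos | tennis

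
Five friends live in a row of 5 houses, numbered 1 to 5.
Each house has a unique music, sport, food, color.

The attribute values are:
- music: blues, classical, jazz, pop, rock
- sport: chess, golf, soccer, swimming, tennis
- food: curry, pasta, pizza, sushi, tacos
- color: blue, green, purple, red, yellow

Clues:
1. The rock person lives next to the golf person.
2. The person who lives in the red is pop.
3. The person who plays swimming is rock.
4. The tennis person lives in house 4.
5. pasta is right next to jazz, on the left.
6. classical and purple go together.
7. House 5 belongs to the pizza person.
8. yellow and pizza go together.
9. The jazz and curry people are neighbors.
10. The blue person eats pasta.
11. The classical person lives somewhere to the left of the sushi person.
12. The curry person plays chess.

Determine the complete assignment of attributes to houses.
Solution:

House | Music | Sport | Food | Color
------------------------------------
  1   | rock | swimming | pasta | blue
  2   | jazz | golf | tacos | green
  3   | classical | chess | curry | purple
  4   | pop | tennis | sushi | red
  5   | blues | soccer | pizza | yellow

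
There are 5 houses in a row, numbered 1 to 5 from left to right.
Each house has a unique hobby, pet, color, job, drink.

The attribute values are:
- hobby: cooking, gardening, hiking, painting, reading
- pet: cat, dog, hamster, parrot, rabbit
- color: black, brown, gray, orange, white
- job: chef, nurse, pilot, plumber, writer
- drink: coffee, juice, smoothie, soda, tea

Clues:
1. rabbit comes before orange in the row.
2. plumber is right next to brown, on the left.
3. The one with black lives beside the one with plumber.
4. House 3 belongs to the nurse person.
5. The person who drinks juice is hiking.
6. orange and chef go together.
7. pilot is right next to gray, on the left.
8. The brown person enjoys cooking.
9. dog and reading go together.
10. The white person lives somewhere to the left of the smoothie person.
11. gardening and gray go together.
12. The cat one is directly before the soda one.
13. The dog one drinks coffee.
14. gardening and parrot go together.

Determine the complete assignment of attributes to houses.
Solution:

House | Hobby | Pet | Color | Job | Drink
-----------------------------------------
  1   | hiking | cat | black | pilot | juice
  2   | gardening | parrot | gray | plumber | soda
  3   | cooking | rabbit | brown | nurse | tea
  4   | reading | dog | white | writer | coffee
  5   | painting | hamster | orange | chef | smoothie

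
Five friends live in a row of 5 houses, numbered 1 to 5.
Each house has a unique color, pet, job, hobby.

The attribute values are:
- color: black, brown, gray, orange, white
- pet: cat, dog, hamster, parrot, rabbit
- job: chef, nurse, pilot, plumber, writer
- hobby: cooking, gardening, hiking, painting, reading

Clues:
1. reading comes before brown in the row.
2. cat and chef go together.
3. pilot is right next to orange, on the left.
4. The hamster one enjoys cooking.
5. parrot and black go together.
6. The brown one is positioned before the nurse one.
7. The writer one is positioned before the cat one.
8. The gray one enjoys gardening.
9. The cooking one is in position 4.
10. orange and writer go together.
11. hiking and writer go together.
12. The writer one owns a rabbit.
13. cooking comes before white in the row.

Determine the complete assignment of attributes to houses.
Solution:

House | Color | Pet | Job | Hobby
---------------------------------
  1   | black | parrot | pilot | reading
  2   | orange | rabbit | writer | hiking
  3   | gray | cat | chef | gardening
  4   | brown | hamster | plumber | cooking
  5   | white | dog | nurse | painting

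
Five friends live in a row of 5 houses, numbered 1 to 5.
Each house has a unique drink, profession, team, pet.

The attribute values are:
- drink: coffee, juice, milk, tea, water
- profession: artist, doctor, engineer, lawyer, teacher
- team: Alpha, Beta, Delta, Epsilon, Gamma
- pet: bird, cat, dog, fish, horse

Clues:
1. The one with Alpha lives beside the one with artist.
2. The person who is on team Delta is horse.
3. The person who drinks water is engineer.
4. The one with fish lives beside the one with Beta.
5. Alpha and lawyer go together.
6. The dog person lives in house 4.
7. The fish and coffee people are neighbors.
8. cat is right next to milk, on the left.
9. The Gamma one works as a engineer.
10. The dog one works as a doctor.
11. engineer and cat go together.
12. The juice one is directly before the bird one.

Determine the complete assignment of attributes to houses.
Solution:

House | Drink | Profession | Team | Pet
---------------------------------------
  1   | juice | lawyer | Alpha | fish
  2   | coffee | artist | Beta | bird
  3   | water | engineer | Gamma | cat
  4   | milk | doctor | Epsilon | dog
  5   | tea | teacher | Delta | horse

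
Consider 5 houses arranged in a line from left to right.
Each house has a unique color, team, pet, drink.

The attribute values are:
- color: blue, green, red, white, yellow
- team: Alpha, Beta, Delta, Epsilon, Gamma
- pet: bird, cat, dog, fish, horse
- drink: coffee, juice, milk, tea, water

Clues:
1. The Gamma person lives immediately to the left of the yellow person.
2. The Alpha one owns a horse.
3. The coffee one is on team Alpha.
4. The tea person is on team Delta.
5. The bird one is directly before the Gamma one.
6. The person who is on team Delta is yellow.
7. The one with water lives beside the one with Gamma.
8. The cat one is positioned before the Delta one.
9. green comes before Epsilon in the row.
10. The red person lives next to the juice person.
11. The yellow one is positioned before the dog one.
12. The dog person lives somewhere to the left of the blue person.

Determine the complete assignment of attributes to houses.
Solution:

House | Color | Team | Pet | Drink
----------------------------------
  1   | red | Beta | bird | water
  2   | green | Gamma | cat | juice
  3   | yellow | Delta | fish | tea
  4   | white | Epsilon | dog | milk
  5   | blue | Alpha | horse | coffee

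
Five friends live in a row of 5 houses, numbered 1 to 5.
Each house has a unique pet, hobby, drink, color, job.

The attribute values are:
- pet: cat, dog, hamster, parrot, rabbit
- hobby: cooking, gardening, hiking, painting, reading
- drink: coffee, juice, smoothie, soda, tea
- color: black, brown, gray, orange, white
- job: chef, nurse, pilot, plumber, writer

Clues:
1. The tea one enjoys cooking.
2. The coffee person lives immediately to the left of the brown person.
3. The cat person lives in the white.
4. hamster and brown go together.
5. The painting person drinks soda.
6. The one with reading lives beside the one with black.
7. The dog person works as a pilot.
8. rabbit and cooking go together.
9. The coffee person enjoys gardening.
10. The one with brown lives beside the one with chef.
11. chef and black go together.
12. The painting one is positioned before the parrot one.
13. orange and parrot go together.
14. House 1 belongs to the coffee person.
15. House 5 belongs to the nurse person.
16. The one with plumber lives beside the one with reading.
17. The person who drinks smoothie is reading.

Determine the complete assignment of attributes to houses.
Solution:

House | Pet | Hobby | Drink | Color | Job
-----------------------------------------
  1   | cat | gardening | coffee | white | plumber
  2   | hamster | reading | smoothie | brown | writer
  3   | rabbit | cooking | tea | black | chef
  4   | dog | painting | soda | gray | pilot
  5   | parrot | hiking | juice | orange | nurse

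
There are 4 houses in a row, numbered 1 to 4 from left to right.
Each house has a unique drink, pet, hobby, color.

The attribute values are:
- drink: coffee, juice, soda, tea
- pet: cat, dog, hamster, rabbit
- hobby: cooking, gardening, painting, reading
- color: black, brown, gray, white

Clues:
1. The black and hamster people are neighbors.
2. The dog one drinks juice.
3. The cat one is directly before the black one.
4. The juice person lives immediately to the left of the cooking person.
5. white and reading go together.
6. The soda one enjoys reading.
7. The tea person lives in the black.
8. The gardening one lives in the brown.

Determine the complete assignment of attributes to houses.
Solution:

House | Drink | Pet | Hobby | Color
-----------------------------------
  1   | juice | dog | gardening | brown
  2   | coffee | cat | cooking | gray
  3   | tea | rabbit | painting | black
  4   | soda | hamster | reading | white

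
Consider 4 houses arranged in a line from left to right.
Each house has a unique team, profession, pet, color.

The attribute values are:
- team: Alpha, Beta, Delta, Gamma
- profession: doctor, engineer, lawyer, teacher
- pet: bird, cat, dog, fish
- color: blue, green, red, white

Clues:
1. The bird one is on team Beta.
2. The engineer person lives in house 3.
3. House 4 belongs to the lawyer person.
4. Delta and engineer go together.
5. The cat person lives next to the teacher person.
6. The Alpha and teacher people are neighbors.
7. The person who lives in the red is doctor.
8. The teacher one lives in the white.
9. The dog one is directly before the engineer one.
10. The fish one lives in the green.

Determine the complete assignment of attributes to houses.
Solution:

House | Team | Profession | Pet | Color
---------------------------------------
  1   | Alpha | doctor | cat | red
  2   | Gamma | teacher | dog | white
  3   | Delta | engineer | fish | green
  4   | Beta | lawyer | bird | blue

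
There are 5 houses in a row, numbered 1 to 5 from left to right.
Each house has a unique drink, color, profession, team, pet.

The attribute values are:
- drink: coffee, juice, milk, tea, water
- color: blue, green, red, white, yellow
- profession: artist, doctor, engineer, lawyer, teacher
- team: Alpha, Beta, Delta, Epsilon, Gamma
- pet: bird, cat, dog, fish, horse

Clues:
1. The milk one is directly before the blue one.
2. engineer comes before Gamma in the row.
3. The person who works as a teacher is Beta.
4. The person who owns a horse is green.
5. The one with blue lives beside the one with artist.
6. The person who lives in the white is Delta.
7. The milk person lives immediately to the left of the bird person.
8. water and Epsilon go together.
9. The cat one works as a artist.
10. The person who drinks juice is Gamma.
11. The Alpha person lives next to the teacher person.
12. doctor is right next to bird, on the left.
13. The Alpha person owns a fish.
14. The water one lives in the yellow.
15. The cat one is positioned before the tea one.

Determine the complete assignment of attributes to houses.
Solution:

House | Drink | Color | Profession | Team | Pet
-----------------------------------------------
  1   | milk | red | doctor | Alpha | fish
  2   | coffee | blue | teacher | Beta | bird
  3   | water | yellow | artist | Epsilon | cat
  4   | tea | white | engineer | Delta | dog
  5   | juice | green | lawyer | Gamma | horse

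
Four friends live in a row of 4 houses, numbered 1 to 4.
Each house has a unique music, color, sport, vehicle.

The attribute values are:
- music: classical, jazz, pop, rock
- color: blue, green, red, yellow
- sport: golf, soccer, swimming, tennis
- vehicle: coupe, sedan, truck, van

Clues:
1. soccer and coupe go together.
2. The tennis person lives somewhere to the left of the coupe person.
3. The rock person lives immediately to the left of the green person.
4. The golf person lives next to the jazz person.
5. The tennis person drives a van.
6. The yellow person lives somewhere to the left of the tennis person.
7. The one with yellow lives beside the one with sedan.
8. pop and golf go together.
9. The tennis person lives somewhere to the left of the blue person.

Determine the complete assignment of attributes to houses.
Solution:

House | Music | Color | Sport | Vehicle
---------------------------------------
  1   | rock | yellow | swimming | truck
  2   | pop | green | golf | sedan
  3   | jazz | red | tennis | van
  4   | classical | blue | soccer | coupe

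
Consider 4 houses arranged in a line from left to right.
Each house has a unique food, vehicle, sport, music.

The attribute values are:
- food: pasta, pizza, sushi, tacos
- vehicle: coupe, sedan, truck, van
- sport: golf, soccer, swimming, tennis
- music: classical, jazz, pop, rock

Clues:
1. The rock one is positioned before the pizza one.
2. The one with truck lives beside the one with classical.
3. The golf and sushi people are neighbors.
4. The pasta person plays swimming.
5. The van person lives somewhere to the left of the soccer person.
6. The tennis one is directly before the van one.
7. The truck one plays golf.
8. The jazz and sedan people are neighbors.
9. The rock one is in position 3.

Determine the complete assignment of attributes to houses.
Solution:

House | Food | Vehicle | Sport | Music
--------------------------------------
  1   | tacos | truck | golf | jazz
  2   | sushi | sedan | tennis | classical
  3   | pasta | van | swimming | rock
  4   | pizza | coupe | soccer | pop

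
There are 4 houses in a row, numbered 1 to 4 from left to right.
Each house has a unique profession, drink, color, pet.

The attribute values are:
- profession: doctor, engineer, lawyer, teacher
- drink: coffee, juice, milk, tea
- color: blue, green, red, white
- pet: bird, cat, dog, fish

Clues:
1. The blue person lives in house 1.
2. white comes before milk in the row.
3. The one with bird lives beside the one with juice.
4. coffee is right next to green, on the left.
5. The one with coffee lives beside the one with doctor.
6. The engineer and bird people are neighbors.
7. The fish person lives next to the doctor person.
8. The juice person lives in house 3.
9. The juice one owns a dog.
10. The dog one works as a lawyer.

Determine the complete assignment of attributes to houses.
Solution:

House | Profession | Drink | Color | Pet
----------------------------------------
  1   | engineer | coffee | blue | fish
  2   | doctor | tea | green | bird
  3   | lawyer | juice | white | dog
  4   | teacher | milk | red | cat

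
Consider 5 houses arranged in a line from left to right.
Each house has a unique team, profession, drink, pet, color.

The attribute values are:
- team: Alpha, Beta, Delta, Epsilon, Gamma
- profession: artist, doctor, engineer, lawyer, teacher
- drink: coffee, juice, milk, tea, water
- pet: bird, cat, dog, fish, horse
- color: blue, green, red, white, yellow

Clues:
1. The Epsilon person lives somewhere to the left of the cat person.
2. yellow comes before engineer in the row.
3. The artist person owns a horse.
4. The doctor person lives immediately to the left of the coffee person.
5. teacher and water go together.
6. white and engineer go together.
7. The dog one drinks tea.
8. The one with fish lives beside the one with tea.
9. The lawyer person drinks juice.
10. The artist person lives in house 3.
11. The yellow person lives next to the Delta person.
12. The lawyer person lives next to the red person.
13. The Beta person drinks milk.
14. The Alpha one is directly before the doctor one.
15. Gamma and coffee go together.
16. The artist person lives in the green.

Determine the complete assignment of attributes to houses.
Solution:

House | Team | Profession | Drink | Pet | Color
-----------------------------------------------
  1   | Alpha | lawyer | juice | fish | yellow
  2   | Delta | doctor | tea | dog | red
  3   | Gamma | artist | coffee | horse | green
  4   | Epsilon | teacher | water | bird | blue
  5   | Beta | engineer | milk | cat | white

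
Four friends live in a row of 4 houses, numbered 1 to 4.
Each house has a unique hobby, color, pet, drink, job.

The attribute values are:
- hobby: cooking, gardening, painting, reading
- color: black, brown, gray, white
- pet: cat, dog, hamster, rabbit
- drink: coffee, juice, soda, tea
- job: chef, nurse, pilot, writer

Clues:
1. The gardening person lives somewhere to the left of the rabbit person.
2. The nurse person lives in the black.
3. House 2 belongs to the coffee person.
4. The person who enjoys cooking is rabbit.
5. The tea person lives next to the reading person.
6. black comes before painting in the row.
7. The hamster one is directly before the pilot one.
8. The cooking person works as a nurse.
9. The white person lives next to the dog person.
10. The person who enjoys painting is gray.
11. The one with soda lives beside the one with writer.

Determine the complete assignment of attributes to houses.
Solution:

House | Hobby | Color | Pet | Drink | Job
-----------------------------------------
  1   | gardening | white | hamster | tea | chef
  2   | reading | brown | dog | coffee | pilot
  3   | cooking | black | rabbit | soda | nurse
  4   | painting | gray | cat | juice | writer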